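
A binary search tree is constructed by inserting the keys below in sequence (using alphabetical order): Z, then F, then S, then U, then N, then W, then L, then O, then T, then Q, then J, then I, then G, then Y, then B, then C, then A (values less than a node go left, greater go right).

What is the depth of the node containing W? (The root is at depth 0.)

Z: root
F: left child of Z (depth 1)
S: right child of F (depth 2)
U: right child of S (depth 3)
N: left child of S (depth 3)
W: right child of U (depth 4)
L: left child of N (depth 4)
O: right child of N (depth 4)
T: left child of U (depth 4)
Q: right child of O (depth 5)
J: left child of L (depth 5)
I: left child of J (depth 6)
G: left child of I (depth 7)
Y: right child of W (depth 5)
B: left child of F (depth 2)
C: right child of B (depth 3)
A: left child of B (depth 3)

Path to W: Z → F → S → U → W, which is 4 edges.

4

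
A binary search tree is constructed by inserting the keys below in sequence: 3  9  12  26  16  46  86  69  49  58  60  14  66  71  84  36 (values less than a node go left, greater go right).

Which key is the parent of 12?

3: root
9: right child of 3 (depth 1)
12: right child of 9 (depth 2)
26: right child of 12 (depth 3)
16: left child of 26 (depth 4)
46: right child of 26 (depth 4)
86: right child of 46 (depth 5)
69: left child of 86 (depth 6)
49: left child of 69 (depth 7)
58: right child of 49 (depth 8)
60: right child of 58 (depth 9)
14: left child of 16 (depth 5)
66: right child of 60 (depth 10)
71: right child of 69 (depth 7)
84: right child of 71 (depth 8)
36: left child of 46 (depth 5)

9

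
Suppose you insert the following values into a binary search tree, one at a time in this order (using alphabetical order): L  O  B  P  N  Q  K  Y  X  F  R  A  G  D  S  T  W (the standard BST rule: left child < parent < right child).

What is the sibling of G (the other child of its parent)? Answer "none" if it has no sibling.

Insert L: tree is empty, so L becomes the root.
Insert O: O > L → go right. Place as right child of L.
Insert B: B < L → go left. Place as left child of L.
Insert P: P > L → go right; P > O → go right. Place as right child of O.
Insert N: N > L → go right; N < O → go left. Place as left child of O.
Insert Q: Q > L → go right; Q > O → go right; Q > P → go right. Place as right child of P.
Insert K: K < L → go left; K > B → go right. Place as right child of B.
Insert Y: Y > L → go right; Y > O → go right; Y > P → go right; Y > Q → go right. Place as right child of Q.
Insert X: X > L → go right; X > O → go right; X > P → go right; X > Q → go right; X < Y → go left. Place as left child of Y.
Insert F: F < L → go left; F > B → go right; F < K → go left. Place as left child of K.
Insert R: R > L → go right; R > O → go right; R > P → go right; R > Q → go right; R < Y → go left; R < X → go left. Place as left child of X.
Insert A: A < L → go left; A < B → go left. Place as left child of B.
Insert G: G < L → go left; G > B → go right; G < K → go left; G > F → go right. Place as right child of F.
Insert D: D < L → go left; D > B → go right; D < K → go left; D < F → go left. Place as left child of F.
Insert S: S > L → go right; S > O → go right; S > P → go right; S > Q → go right; S < Y → go left; S < X → go left; S > R → go right. Place as right child of R.
Insert T: T > L → go right; T > O → go right; T > P → go right; T > Q → go right; T < Y → go left; T < X → go left; T > R → go right; T > S → go right. Place as right child of S.
Insert W: W > L → go right; W > O → go right; W > P → go right; W > Q → go right; W < Y → go left; W < X → go left; W > R → go right; W > S → go right; W > T → go right. Place as right child of T.

G's parent is F; the other child of F is D.

D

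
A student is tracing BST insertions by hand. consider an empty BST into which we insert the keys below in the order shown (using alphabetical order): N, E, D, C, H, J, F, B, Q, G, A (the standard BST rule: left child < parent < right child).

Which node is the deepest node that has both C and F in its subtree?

Resulting structure (node: left, right):
  N: L=E, R=Q
  E: L=D, R=H
  D: L=C, R=–
  C: L=B, R=–
  H: L=F, R=J
  J: L=–, R=–
  F: L=–, R=G
  B: L=A, R=–
  Q: L=–, R=–
  G: L=–, R=–
  A: L=–, R=–

Path to C: N → E → D → C
Path to F: N → E → H → F
The paths share a prefix ending at E, then split left and right.

E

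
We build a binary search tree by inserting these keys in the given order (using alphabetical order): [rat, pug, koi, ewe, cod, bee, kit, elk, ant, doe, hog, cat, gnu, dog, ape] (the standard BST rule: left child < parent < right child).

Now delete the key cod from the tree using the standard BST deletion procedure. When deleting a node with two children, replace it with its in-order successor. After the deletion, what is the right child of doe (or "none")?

elk

Resulting structure (node: left, right):
  rat: L=pug, R=–
  pug: L=koi, R=–
  koi: L=ewe, R=–
  ewe: L=cod, R=kit
  cod: L=bee, R=elk
  bee: L=ant, R=cat
  kit: L=hog, R=–
  elk: L=doe, R=–
  ant: L=–, R=ape
  doe: L=–, R=dog
  hog: L=gnu, R=–
  cat: L=–, R=–
  gnu: L=–, R=–
  dog: L=–, R=–
  ape: L=–, R=–

Delete cod (two children — replace with in-order successor).
After deletion, doe's right child: elk.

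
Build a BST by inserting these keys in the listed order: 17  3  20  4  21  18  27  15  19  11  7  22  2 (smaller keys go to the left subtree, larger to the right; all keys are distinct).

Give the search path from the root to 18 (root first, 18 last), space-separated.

17 20 18

Resulting structure (node: left, right):
  17: L=3, R=20
  3: L=2, R=4
  20: L=18, R=21
  4: L=–, R=15
  21: L=–, R=27
  18: L=–, R=19
  27: L=22, R=–
  15: L=11, R=–
  19: L=–, R=–
  11: L=7, R=–
  7: L=–, R=–
  22: L=–, R=–
  2: L=–, R=–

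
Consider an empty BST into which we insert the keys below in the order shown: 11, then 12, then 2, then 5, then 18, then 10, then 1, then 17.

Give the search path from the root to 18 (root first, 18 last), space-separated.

Resulting structure (node: left, right):
  11: L=2, R=12
  12: L=–, R=18
  2: L=1, R=5
  5: L=–, R=10
  18: L=17, R=–
  10: L=–, R=–
  1: L=–, R=–
  17: L=–, R=–

11 12 18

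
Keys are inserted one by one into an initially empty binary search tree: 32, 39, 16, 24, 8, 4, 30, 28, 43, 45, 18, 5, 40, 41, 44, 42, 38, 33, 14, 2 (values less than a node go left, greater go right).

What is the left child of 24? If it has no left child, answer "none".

Resulting structure (node: left, right):
  32: L=16, R=39
  39: L=38, R=43
  16: L=8, R=24
  24: L=18, R=30
  8: L=4, R=14
  4: L=2, R=5
  30: L=28, R=–
  28: L=–, R=–
  43: L=40, R=45
  45: L=44, R=–
  18: L=–, R=–
  5: L=–, R=–
  40: L=–, R=41
  41: L=–, R=42
  44: L=–, R=–
  42: L=–, R=–
  38: L=33, R=–
  33: L=–, R=–
  14: L=–, R=–
  2: L=–, R=–

18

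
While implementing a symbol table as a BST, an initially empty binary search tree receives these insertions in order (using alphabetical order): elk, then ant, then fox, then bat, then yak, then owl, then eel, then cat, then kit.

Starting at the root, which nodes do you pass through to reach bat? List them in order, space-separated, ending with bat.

elk ant bat

Resulting structure (node: left, right):
  elk: L=ant, R=fox
  ant: L=–, R=bat
  fox: L=–, R=yak
  bat: L=–, R=eel
  yak: L=owl, R=–
  owl: L=kit, R=–
  eel: L=cat, R=–
  cat: L=–, R=–
  kit: L=–, R=–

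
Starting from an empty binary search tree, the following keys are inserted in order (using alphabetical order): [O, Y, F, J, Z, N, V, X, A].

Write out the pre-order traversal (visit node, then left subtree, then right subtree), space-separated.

O F A J N Y V X Z

O: root
Y: right child of O (depth 1)
F: left child of O (depth 1)
J: right child of F (depth 2)
Z: right child of Y (depth 2)
N: right child of J (depth 3)
V: left child of Y (depth 2)
X: right child of V (depth 3)
A: left child of F (depth 2)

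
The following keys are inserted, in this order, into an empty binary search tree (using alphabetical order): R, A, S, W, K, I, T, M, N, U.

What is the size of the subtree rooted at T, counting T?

Insert R: tree is empty, so R becomes the root.
Insert A: A < R → go left. Place as left child of R.
Insert S: S > R → go right. Place as right child of R.
Insert W: W > R → go right; W > S → go right. Place as right child of S.
Insert K: K < R → go left; K > A → go right. Place as right child of A.
Insert I: I < R → go left; I > A → go right; I < K → go left. Place as left child of K.
Insert T: T > R → go right; T > S → go right; T < W → go left. Place as left child of W.
Insert M: M < R → go left; M > A → go right; M > K → go right. Place as right child of K.
Insert N: N < R → go left; N > A → go right; N > K → go right; N > M → go right. Place as right child of M.
Insert U: U > R → go right; U > S → go right; U < W → go left; U > T → go right. Place as right child of T.

Subtree rooted at T contains: T, U — 2 nodes.

2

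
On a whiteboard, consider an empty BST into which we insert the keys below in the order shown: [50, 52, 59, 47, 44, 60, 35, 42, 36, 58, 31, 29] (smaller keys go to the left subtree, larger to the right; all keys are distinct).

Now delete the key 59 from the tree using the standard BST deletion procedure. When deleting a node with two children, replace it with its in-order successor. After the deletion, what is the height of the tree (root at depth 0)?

5

50: root
52: right child of 50 (depth 1)
59: right child of 52 (depth 2)
47: left child of 50 (depth 1)
44: left child of 47 (depth 2)
60: right child of 59 (depth 3)
35: left child of 44 (depth 3)
42: right child of 35 (depth 4)
36: left child of 42 (depth 5)
58: left child of 59 (depth 3)
31: left child of 35 (depth 4)
29: left child of 31 (depth 5)

Delete 59 (two children — replace with in-order successor).
After deletion, deepest node is 36 at depth 5.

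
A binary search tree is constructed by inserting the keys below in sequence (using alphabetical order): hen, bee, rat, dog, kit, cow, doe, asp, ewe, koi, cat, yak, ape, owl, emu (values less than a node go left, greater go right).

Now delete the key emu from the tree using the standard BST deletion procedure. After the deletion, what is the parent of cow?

hen: root
bee: left child of hen (depth 1)
rat: right child of hen (depth 1)
dog: right child of bee (depth 2)
kit: left child of rat (depth 2)
cow: left child of dog (depth 3)
doe: right child of cow (depth 4)
asp: left child of bee (depth 2)
ewe: right child of dog (depth 3)
koi: right child of kit (depth 3)
cat: left child of cow (depth 4)
yak: right child of rat (depth 2)
ape: left child of asp (depth 3)
owl: right child of koi (depth 4)
emu: left child of ewe (depth 4)

Delete emu (at most one child — splice it out).
After deletion, cow's parent is dog.

dog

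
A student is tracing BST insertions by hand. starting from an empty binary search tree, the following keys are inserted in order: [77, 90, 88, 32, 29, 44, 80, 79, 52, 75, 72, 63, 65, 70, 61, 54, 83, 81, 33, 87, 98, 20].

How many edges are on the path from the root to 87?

77: root
90: right child of 77 (depth 1)
88: left child of 90 (depth 2)
32: left child of 77 (depth 1)
29: left child of 32 (depth 2)
44: right child of 32 (depth 2)
80: left child of 88 (depth 3)
79: left child of 80 (depth 4)
52: right child of 44 (depth 3)
75: right child of 52 (depth 4)
72: left child of 75 (depth 5)
63: left child of 72 (depth 6)
65: right child of 63 (depth 7)
70: right child of 65 (depth 8)
61: left child of 63 (depth 7)
54: left child of 61 (depth 8)
83: right child of 80 (depth 4)
81: left child of 83 (depth 5)
33: left child of 44 (depth 3)
87: right child of 83 (depth 5)
98: right child of 90 (depth 2)
20: left child of 29 (depth 3)

Path to 87: 77 → 90 → 88 → 80 → 83 → 87, which is 5 edges.

5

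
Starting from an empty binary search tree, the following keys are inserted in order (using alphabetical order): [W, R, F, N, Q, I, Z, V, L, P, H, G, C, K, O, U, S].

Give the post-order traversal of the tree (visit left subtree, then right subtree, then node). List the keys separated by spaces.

W: root
R: left child of W (depth 1)
F: left child of R (depth 2)
N: right child of F (depth 3)
Q: right child of N (depth 4)
I: left child of N (depth 4)
Z: right child of W (depth 1)
V: right child of R (depth 2)
L: right child of I (depth 5)
P: left child of Q (depth 5)
H: left child of I (depth 5)
G: left child of H (depth 6)
C: left child of F (depth 3)
K: left child of L (depth 6)
O: left child of P (depth 6)
U: left child of V (depth 3)
S: left child of U (depth 4)

C G H K L I O P Q N F S U V R Z W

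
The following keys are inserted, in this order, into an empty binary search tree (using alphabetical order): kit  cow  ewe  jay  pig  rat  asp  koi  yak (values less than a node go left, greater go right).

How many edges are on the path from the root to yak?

3

kit: root
cow: left child of kit (depth 1)
ewe: right child of cow (depth 2)
jay: right child of ewe (depth 3)
pig: right child of kit (depth 1)
rat: right child of pig (depth 2)
asp: left child of cow (depth 2)
koi: left child of pig (depth 2)
yak: right child of rat (depth 3)

Path to yak: kit → pig → rat → yak, which is 3 edges.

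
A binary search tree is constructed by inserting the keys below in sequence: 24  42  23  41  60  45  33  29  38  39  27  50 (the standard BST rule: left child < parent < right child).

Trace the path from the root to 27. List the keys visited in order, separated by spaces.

24 42 41 33 29 27

Resulting structure (node: left, right):
  24: L=23, R=42
  42: L=41, R=60
  23: L=–, R=–
  41: L=33, R=–
  60: L=45, R=–
  45: L=–, R=50
  33: L=29, R=38
  29: L=27, R=–
  38: L=–, R=39
  39: L=–, R=–
  27: L=–, R=–
  50: L=–, R=–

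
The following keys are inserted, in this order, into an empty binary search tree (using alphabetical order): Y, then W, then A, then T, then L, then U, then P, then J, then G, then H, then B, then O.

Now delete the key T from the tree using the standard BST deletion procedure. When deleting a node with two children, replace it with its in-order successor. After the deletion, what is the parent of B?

Y: root
W: left child of Y (depth 1)
A: left child of W (depth 2)
T: right child of A (depth 3)
L: left child of T (depth 4)
U: right child of T (depth 4)
P: right child of L (depth 5)
J: left child of L (depth 5)
G: left child of J (depth 6)
H: right child of G (depth 7)
B: left child of G (depth 7)
O: left child of P (depth 6)

Delete T (two children — replace with in-order successor).
After deletion, B's parent is G.

G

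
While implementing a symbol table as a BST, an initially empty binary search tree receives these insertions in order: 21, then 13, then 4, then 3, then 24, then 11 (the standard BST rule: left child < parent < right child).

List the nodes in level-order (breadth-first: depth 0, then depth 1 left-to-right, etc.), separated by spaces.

21: root
13: left child of 21 (depth 1)
4: left child of 13 (depth 2)
3: left child of 4 (depth 3)
24: right child of 21 (depth 1)
11: right child of 4 (depth 3)

21 13 24 4 3 11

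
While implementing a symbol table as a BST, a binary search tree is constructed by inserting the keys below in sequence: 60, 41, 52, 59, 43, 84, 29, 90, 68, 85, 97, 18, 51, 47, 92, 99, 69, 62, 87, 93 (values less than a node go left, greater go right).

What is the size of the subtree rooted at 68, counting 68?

3

60: root
41: left child of 60 (depth 1)
52: right child of 41 (depth 2)
59: right child of 52 (depth 3)
43: left child of 52 (depth 3)
84: right child of 60 (depth 1)
29: left child of 41 (depth 2)
90: right child of 84 (depth 2)
68: left child of 84 (depth 2)
85: left child of 90 (depth 3)
97: right child of 90 (depth 3)
18: left child of 29 (depth 3)
51: right child of 43 (depth 4)
47: left child of 51 (depth 5)
92: left child of 97 (depth 4)
99: right child of 97 (depth 4)
69: right child of 68 (depth 3)
62: left child of 68 (depth 3)
87: right child of 85 (depth 4)
93: right child of 92 (depth 5)

Subtree rooted at 68 contains: 68, 62, 69 — 3 nodes.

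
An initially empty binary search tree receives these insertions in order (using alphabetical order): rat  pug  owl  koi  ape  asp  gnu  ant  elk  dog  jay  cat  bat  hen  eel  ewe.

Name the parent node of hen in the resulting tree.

rat: root
pug: left child of rat (depth 1)
owl: left child of pug (depth 2)
koi: left child of owl (depth 3)
ape: left child of koi (depth 4)
asp: right child of ape (depth 5)
gnu: right child of asp (depth 6)
ant: left child of ape (depth 5)
elk: left child of gnu (depth 7)
dog: left child of elk (depth 8)
jay: right child of gnu (depth 7)
cat: left child of dog (depth 9)
bat: left child of cat (depth 10)
hen: left child of jay (depth 8)
eel: right child of dog (depth 9)
ewe: right child of elk (depth 8)

jay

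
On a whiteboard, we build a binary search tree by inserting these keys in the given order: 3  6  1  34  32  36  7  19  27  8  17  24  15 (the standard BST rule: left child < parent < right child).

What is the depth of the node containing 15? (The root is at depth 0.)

8

3: root
6: right child of 3 (depth 1)
1: left child of 3 (depth 1)
34: right child of 6 (depth 2)
32: left child of 34 (depth 3)
36: right child of 34 (depth 3)
7: left child of 32 (depth 4)
19: right child of 7 (depth 5)
27: right child of 19 (depth 6)
8: left child of 19 (depth 6)
17: right child of 8 (depth 7)
24: left child of 27 (depth 7)
15: left child of 17 (depth 8)

Path to 15: 3 → 6 → 34 → 32 → 7 → 19 → 8 → 17 → 15, which is 8 edges.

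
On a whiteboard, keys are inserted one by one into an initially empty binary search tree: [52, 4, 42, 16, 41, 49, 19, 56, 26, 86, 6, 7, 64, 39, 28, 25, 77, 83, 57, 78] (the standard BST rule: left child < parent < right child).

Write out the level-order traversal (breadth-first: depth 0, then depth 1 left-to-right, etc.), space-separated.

Insert 52: tree is empty, so 52 becomes the root.
Insert 4: 4 < 52 → go left. Place as left child of 52.
Insert 42: 42 < 52 → go left; 42 > 4 → go right. Place as right child of 4.
Insert 16: 16 < 52 → go left; 16 > 4 → go right; 16 < 42 → go left. Place as left child of 42.
Insert 41: 41 < 52 → go left; 41 > 4 → go right; 41 < 42 → go left; 41 > 16 → go right. Place as right child of 16.
Insert 49: 49 < 52 → go left; 49 > 4 → go right; 49 > 42 → go right. Place as right child of 42.
Insert 19: 19 < 52 → go left; 19 > 4 → go right; 19 < 42 → go left; 19 > 16 → go right; 19 < 41 → go left. Place as left child of 41.
Insert 56: 56 > 52 → go right. Place as right child of 52.
Insert 26: 26 < 52 → go left; 26 > 4 → go right; 26 < 42 → go left; 26 > 16 → go right; 26 < 41 → go left; 26 > 19 → go right. Place as right child of 19.
Insert 86: 86 > 52 → go right; 86 > 56 → go right. Place as right child of 56.
Insert 6: 6 < 52 → go left; 6 > 4 → go right; 6 < 42 → go left; 6 < 16 → go left. Place as left child of 16.
Insert 7: 7 < 52 → go left; 7 > 4 → go right; 7 < 42 → go left; 7 < 16 → go left; 7 > 6 → go right. Place as right child of 6.
Insert 64: 64 > 52 → go right; 64 > 56 → go right; 64 < 86 → go left. Place as left child of 86.
Insert 39: 39 < 52 → go left; 39 > 4 → go right; 39 < 42 → go left; 39 > 16 → go right; 39 < 41 → go left; 39 > 19 → go right; 39 > 26 → go right. Place as right child of 26.
Insert 28: 28 < 52 → go left; 28 > 4 → go right; 28 < 42 → go left; 28 > 16 → go right; 28 < 41 → go left; 28 > 19 → go right; 28 > 26 → go right; 28 < 39 → go left. Place as left child of 39.
Insert 25: 25 < 52 → go left; 25 > 4 → go right; 25 < 42 → go left; 25 > 16 → go right; 25 < 41 → go left; 25 > 19 → go right; 25 < 26 → go left. Place as left child of 26.
Insert 77: 77 > 52 → go right; 77 > 56 → go right; 77 < 86 → go left; 77 > 64 → go right. Place as right child of 64.
Insert 83: 83 > 52 → go right; 83 > 56 → go right; 83 < 86 → go left; 83 > 64 → go right; 83 > 77 → go right. Place as right child of 77.
Insert 57: 57 > 52 → go right; 57 > 56 → go right; 57 < 86 → go left; 57 < 64 → go left. Place as left child of 64.
Insert 78: 78 > 52 → go right; 78 > 56 → go right; 78 < 86 → go left; 78 > 64 → go right; 78 > 77 → go right; 78 < 83 → go left. Place as left child of 83.

52 4 56 42 86 16 49 64 6 41 57 77 7 19 83 26 78 25 39 28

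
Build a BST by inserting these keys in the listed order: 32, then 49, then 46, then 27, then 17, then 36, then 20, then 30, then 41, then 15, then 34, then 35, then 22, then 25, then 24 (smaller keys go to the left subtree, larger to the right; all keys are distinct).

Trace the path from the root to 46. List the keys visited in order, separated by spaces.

32 49 46

Insert 32: tree is empty, so 32 becomes the root.
Insert 49: 49 > 32 → go right. Place as right child of 32.
Insert 46: 46 > 32 → go right; 46 < 49 → go left. Place as left child of 49.
Insert 27: 27 < 32 → go left. Place as left child of 32.
Insert 17: 17 < 32 → go left; 17 < 27 → go left. Place as left child of 27.
Insert 36: 36 > 32 → go right; 36 < 49 → go left; 36 < 46 → go left. Place as left child of 46.
Insert 20: 20 < 32 → go left; 20 < 27 → go left; 20 > 17 → go right. Place as right child of 17.
Insert 30: 30 < 32 → go left; 30 > 27 → go right. Place as right child of 27.
Insert 41: 41 > 32 → go right; 41 < 49 → go left; 41 < 46 → go left; 41 > 36 → go right. Place as right child of 36.
Insert 15: 15 < 32 → go left; 15 < 27 → go left; 15 < 17 → go left. Place as left child of 17.
Insert 34: 34 > 32 → go right; 34 < 49 → go left; 34 < 46 → go left; 34 < 36 → go left. Place as left child of 36.
Insert 35: 35 > 32 → go right; 35 < 49 → go left; 35 < 46 → go left; 35 < 36 → go left; 35 > 34 → go right. Place as right child of 34.
Insert 22: 22 < 32 → go left; 22 < 27 → go left; 22 > 17 → go right; 22 > 20 → go right. Place as right child of 20.
Insert 25: 25 < 32 → go left; 25 < 27 → go left; 25 > 17 → go right; 25 > 20 → go right; 25 > 22 → go right. Place as right child of 22.
Insert 24: 24 < 32 → go left; 24 < 27 → go left; 24 > 17 → go right; 24 > 20 → go right; 24 > 22 → go right; 24 < 25 → go left. Place as left child of 25.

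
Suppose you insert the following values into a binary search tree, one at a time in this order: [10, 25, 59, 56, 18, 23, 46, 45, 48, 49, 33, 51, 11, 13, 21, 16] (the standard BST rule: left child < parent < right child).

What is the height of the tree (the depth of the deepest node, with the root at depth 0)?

10: root
25: right child of 10 (depth 1)
59: right child of 25 (depth 2)
56: left child of 59 (depth 3)
18: left child of 25 (depth 2)
23: right child of 18 (depth 3)
46: left child of 56 (depth 4)
45: left child of 46 (depth 5)
48: right child of 46 (depth 5)
49: right child of 48 (depth 6)
33: left child of 45 (depth 6)
51: right child of 49 (depth 7)
11: left child of 18 (depth 3)
13: right child of 11 (depth 4)
21: left child of 23 (depth 4)
16: right child of 13 (depth 5)

The deepest node is 51 at depth 7.

7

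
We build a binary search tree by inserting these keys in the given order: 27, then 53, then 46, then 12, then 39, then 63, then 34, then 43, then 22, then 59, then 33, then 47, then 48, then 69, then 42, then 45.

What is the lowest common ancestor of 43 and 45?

43

27: root
53: right child of 27 (depth 1)
46: left child of 53 (depth 2)
12: left child of 27 (depth 1)
39: left child of 46 (depth 3)
63: right child of 53 (depth 2)
34: left child of 39 (depth 4)
43: right child of 39 (depth 4)
22: right child of 12 (depth 2)
59: left child of 63 (depth 3)
33: left child of 34 (depth 5)
47: right child of 46 (depth 3)
48: right child of 47 (depth 4)
69: right child of 63 (depth 3)
42: left child of 43 (depth 5)
45: right child of 43 (depth 5)

Path to 43: 27 → 53 → 46 → 39 → 43
Path to 45: 27 → 53 → 46 → 39 → 43 → 45
43 lies on both paths and is an ancestor of the other node.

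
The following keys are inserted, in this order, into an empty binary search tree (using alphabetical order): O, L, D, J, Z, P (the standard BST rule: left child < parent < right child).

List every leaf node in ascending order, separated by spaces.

Insert O: tree is empty, so O becomes the root.
Insert L: L < O → go left. Place as left child of O.
Insert D: D < O → go left; D < L → go left. Place as left child of L.
Insert J: J < O → go left; J < L → go left; J > D → go right. Place as right child of D.
Insert Z: Z > O → go right. Place as right child of O.
Insert P: P > O → go right; P < Z → go left. Place as left child of Z.

J P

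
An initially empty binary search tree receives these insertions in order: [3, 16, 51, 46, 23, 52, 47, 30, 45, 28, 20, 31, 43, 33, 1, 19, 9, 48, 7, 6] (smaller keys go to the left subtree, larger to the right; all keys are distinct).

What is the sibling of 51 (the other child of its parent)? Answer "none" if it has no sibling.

9

3: root
16: right child of 3 (depth 1)
51: right child of 16 (depth 2)
46: left child of 51 (depth 3)
23: left child of 46 (depth 4)
52: right child of 51 (depth 3)
47: right child of 46 (depth 4)
30: right child of 23 (depth 5)
45: right child of 30 (depth 6)
28: left child of 30 (depth 6)
20: left child of 23 (depth 5)
31: left child of 45 (depth 7)
43: right child of 31 (depth 8)
33: left child of 43 (depth 9)
1: left child of 3 (depth 1)
19: left child of 20 (depth 6)
9: left child of 16 (depth 2)
48: right child of 47 (depth 5)
7: left child of 9 (depth 3)
6: left child of 7 (depth 4)

51's parent is 16; the other child of 16 is 9.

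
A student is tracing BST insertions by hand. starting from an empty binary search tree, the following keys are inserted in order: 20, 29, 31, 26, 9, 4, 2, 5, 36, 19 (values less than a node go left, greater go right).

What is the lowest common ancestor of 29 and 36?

Resulting structure (node: left, right):
  20: L=9, R=29
  29: L=26, R=31
  31: L=–, R=36
  26: L=–, R=–
  9: L=4, R=19
  4: L=2, R=5
  2: L=–, R=–
  5: L=–, R=–
  36: L=–, R=–
  19: L=–, R=–

Path to 29: 20 → 29
Path to 36: 20 → 29 → 31 → 36
29 lies on both paths and is an ancestor of the other node.

29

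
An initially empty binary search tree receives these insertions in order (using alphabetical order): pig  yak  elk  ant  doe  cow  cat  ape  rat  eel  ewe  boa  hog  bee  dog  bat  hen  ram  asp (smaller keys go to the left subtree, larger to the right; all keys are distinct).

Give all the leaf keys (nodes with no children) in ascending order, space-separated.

pig: root
yak: right child of pig (depth 1)
elk: left child of pig (depth 1)
ant: left child of elk (depth 2)
doe: right child of ant (depth 3)
cow: left child of doe (depth 4)
cat: left child of cow (depth 5)
ape: left child of cat (depth 6)
rat: left child of yak (depth 2)
eel: right child of doe (depth 4)
ewe: right child of elk (depth 2)
boa: right child of ape (depth 7)
hog: right child of ewe (depth 3)
bee: left child of boa (depth 8)
dog: left child of eel (depth 5)
bat: left child of bee (depth 9)
hen: left child of hog (depth 4)
ram: left child of rat (depth 3)
asp: left child of bat (depth 10)

asp dog hen ram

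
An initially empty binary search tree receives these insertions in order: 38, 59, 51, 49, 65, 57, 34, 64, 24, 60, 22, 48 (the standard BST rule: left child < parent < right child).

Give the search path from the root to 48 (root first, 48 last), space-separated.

38 59 51 49 48

38: root
59: right child of 38 (depth 1)
51: left child of 59 (depth 2)
49: left child of 51 (depth 3)
65: right child of 59 (depth 2)
57: right child of 51 (depth 3)
34: left child of 38 (depth 1)
64: left child of 65 (depth 3)
24: left child of 34 (depth 2)
60: left child of 64 (depth 4)
22: left child of 24 (depth 3)
48: left child of 49 (depth 4)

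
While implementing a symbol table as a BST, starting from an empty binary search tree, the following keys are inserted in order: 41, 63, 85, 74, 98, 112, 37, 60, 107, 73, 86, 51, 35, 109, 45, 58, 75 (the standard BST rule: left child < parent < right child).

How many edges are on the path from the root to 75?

4

41: root
63: right child of 41 (depth 1)
85: right child of 63 (depth 2)
74: left child of 85 (depth 3)
98: right child of 85 (depth 3)
112: right child of 98 (depth 4)
37: left child of 41 (depth 1)
60: left child of 63 (depth 2)
107: left child of 112 (depth 5)
73: left child of 74 (depth 4)
86: left child of 98 (depth 4)
51: left child of 60 (depth 3)
35: left child of 37 (depth 2)
109: right child of 107 (depth 6)
45: left child of 51 (depth 4)
58: right child of 51 (depth 4)
75: right child of 74 (depth 4)

Path to 75: 41 → 63 → 85 → 74 → 75, which is 4 edges.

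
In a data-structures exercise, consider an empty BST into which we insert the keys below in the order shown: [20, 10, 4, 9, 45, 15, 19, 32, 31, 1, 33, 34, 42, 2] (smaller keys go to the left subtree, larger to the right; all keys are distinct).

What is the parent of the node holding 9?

4

Insert 20: tree is empty, so 20 becomes the root.
Insert 10: 10 < 20 → go left. Place as left child of 20.
Insert 4: 4 < 20 → go left; 4 < 10 → go left. Place as left child of 10.
Insert 9: 9 < 20 → go left; 9 < 10 → go left; 9 > 4 → go right. Place as right child of 4.
Insert 45: 45 > 20 → go right. Place as right child of 20.
Insert 15: 15 < 20 → go left; 15 > 10 → go right. Place as right child of 10.
Insert 19: 19 < 20 → go left; 19 > 10 → go right; 19 > 15 → go right. Place as right child of 15.
Insert 32: 32 > 20 → go right; 32 < 45 → go left. Place as left child of 45.
Insert 31: 31 > 20 → go right; 31 < 45 → go left; 31 < 32 → go left. Place as left child of 32.
Insert 1: 1 < 20 → go left; 1 < 10 → go left; 1 < 4 → go left. Place as left child of 4.
Insert 33: 33 > 20 → go right; 33 < 45 → go left; 33 > 32 → go right. Place as right child of 32.
Insert 34: 34 > 20 → go right; 34 < 45 → go left; 34 > 32 → go right; 34 > 33 → go right. Place as right child of 33.
Insert 42: 42 > 20 → go right; 42 < 45 → go left; 42 > 32 → go right; 42 > 33 → go right; 42 > 34 → go right. Place as right child of 34.
Insert 2: 2 < 20 → go left; 2 < 10 → go left; 2 < 4 → go left; 2 > 1 → go right. Place as right child of 1.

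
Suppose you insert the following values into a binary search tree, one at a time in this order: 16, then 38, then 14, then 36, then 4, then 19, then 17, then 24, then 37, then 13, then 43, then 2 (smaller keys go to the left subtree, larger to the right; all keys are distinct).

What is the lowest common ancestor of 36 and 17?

36

Insert 16: tree is empty, so 16 becomes the root.
Insert 38: 38 > 16 → go right. Place as right child of 16.
Insert 14: 14 < 16 → go left. Place as left child of 16.
Insert 36: 36 > 16 → go right; 36 < 38 → go left. Place as left child of 38.
Insert 4: 4 < 16 → go left; 4 < 14 → go left. Place as left child of 14.
Insert 19: 19 > 16 → go right; 19 < 38 → go left; 19 < 36 → go left. Place as left child of 36.
Insert 17: 17 > 16 → go right; 17 < 38 → go left; 17 < 36 → go left; 17 < 19 → go left. Place as left child of 19.
Insert 24: 24 > 16 → go right; 24 < 38 → go left; 24 < 36 → go left; 24 > 19 → go right. Place as right child of 19.
Insert 37: 37 > 16 → go right; 37 < 38 → go left; 37 > 36 → go right. Place as right child of 36.
Insert 13: 13 < 16 → go left; 13 < 14 → go left; 13 > 4 → go right. Place as right child of 4.
Insert 43: 43 > 16 → go right; 43 > 38 → go right. Place as right child of 38.
Insert 2: 2 < 16 → go left; 2 < 14 → go left; 2 < 4 → go left. Place as left child of 4.

Path to 36: 16 → 38 → 36
Path to 17: 16 → 38 → 36 → 19 → 17
36 lies on both paths and is an ancestor of the other node.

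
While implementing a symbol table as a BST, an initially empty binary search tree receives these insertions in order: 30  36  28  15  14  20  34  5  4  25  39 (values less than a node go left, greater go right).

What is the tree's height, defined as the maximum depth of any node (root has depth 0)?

30: root
36: right child of 30 (depth 1)
28: left child of 30 (depth 1)
15: left child of 28 (depth 2)
14: left child of 15 (depth 3)
20: right child of 15 (depth 3)
34: left child of 36 (depth 2)
5: left child of 14 (depth 4)
4: left child of 5 (depth 5)
25: right child of 20 (depth 4)
39: right child of 36 (depth 2)

The deepest node is 4 at depth 5.

5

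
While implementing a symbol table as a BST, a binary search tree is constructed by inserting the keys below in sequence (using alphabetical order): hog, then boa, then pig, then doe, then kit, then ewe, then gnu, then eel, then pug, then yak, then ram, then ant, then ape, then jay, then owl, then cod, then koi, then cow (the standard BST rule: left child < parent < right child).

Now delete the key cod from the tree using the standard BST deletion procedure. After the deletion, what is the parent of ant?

Insert hog: tree is empty, so hog becomes the root.
Insert boa: boa < hog → go left. Place as left child of hog.
Insert pig: pig > hog → go right. Place as right child of hog.
Insert doe: doe < hog → go left; doe > boa → go right. Place as right child of boa.
Insert kit: kit > hog → go right; kit < pig → go left. Place as left child of pig.
Insert ewe: ewe < hog → go left; ewe > boa → go right; ewe > doe → go right. Place as right child of doe.
Insert gnu: gnu < hog → go left; gnu > boa → go right; gnu > doe → go right; gnu > ewe → go right. Place as right child of ewe.
Insert eel: eel < hog → go left; eel > boa → go right; eel > doe → go right; eel < ewe → go left. Place as left child of ewe.
Insert pug: pug > hog → go right; pug > pig → go right. Place as right child of pig.
Insert yak: yak > hog → go right; yak > pig → go right; yak > pug → go right. Place as right child of pug.
Insert ram: ram > hog → go right; ram > pig → go right; ram > pug → go right; ram < yak → go left. Place as left child of yak.
Insert ant: ant < hog → go left; ant < boa → go left. Place as left child of boa.
Insert ape: ape < hog → go left; ape < boa → go left; ape > ant → go right. Place as right child of ant.
Insert jay: jay > hog → go right; jay < pig → go left; jay < kit → go left. Place as left child of kit.
Insert owl: owl > hog → go right; owl < pig → go left; owl > kit → go right. Place as right child of kit.
Insert cod: cod < hog → go left; cod > boa → go right; cod < doe → go left. Place as left child of doe.
Insert koi: koi > hog → go right; koi < pig → go left; koi > kit → go right; koi < owl → go left. Place as left child of owl.
Insert cow: cow < hog → go left; cow > boa → go right; cow < doe → go left; cow > cod → go right. Place as right child of cod.

Delete cod (at most one child — splice it out).
After deletion, ant's parent is boa.

boa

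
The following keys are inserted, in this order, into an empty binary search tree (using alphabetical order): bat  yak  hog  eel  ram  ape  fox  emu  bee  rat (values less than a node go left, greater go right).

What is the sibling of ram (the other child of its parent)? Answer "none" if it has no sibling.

Insert bat: tree is empty, so bat becomes the root.
Insert yak: yak > bat → go right. Place as right child of bat.
Insert hog: hog > bat → go right; hog < yak → go left. Place as left child of yak.
Insert eel: eel > bat → go right; eel < yak → go left; eel < hog → go left. Place as left child of hog.
Insert ram: ram > bat → go right; ram < yak → go left; ram > hog → go right. Place as right child of hog.
Insert ape: ape < bat → go left. Place as left child of bat.
Insert fox: fox > bat → go right; fox < yak → go left; fox < hog → go left; fox > eel → go right. Place as right child of eel.
Insert emu: emu > bat → go right; emu < yak → go left; emu < hog → go left; emu > eel → go right; emu < fox → go left. Place as left child of fox.
Insert bee: bee > bat → go right; bee < yak → go left; bee < hog → go left; bee < eel → go left. Place as left child of eel.
Insert rat: rat > bat → go right; rat < yak → go left; rat > hog → go right; rat > ram → go right. Place as right child of ram.

ram's parent is hog; the other child of hog is eel.

eel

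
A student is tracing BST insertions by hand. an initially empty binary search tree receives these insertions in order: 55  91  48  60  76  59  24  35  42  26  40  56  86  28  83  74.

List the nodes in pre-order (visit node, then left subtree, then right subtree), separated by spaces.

55: root
91: right child of 55 (depth 1)
48: left child of 55 (depth 1)
60: left child of 91 (depth 2)
76: right child of 60 (depth 3)
59: left child of 60 (depth 3)
24: left child of 48 (depth 2)
35: right child of 24 (depth 3)
42: right child of 35 (depth 4)
26: left child of 35 (depth 4)
40: left child of 42 (depth 5)
56: left child of 59 (depth 4)
86: right child of 76 (depth 4)
28: right child of 26 (depth 5)
83: left child of 86 (depth 5)
74: left child of 76 (depth 4)

55 48 24 35 26 28 42 40 91 60 59 56 76 74 86 83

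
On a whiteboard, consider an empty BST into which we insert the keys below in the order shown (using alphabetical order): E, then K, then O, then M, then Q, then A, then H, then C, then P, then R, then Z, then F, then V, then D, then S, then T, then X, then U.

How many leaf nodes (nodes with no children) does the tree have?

6

E: root
K: right child of E (depth 1)
O: right child of K (depth 2)
M: left child of O (depth 3)
Q: right child of O (depth 3)
A: left child of E (depth 1)
H: left child of K (depth 2)
C: right child of A (depth 2)
P: left child of Q (depth 4)
R: right child of Q (depth 4)
Z: right child of R (depth 5)
F: left child of H (depth 3)
V: left child of Z (depth 6)
D: right child of C (depth 3)
S: left child of V (depth 7)
T: right child of S (depth 8)
X: right child of V (depth 7)
U: right child of T (depth 9)

Leaves: D, F, M, P, U, X — 6 in total.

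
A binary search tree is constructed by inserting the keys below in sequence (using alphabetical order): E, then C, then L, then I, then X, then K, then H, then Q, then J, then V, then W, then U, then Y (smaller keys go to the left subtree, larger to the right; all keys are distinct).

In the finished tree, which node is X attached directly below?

E: root
C: left child of E (depth 1)
L: right child of E (depth 1)
I: left child of L (depth 2)
X: right child of L (depth 2)
K: right child of I (depth 3)
H: left child of I (depth 3)
Q: left child of X (depth 3)
J: left child of K (depth 4)
V: right child of Q (depth 4)
W: right child of V (depth 5)
U: left child of V (depth 5)
Y: right child of X (depth 3)

L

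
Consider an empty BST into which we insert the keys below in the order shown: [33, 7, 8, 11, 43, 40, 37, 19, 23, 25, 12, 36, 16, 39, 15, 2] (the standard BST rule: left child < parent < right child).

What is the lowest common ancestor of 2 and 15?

7

Insert 33: tree is empty, so 33 becomes the root.
Insert 7: 7 < 33 → go left. Place as left child of 33.
Insert 8: 8 < 33 → go left; 8 > 7 → go right. Place as right child of 7.
Insert 11: 11 < 33 → go left; 11 > 7 → go right; 11 > 8 → go right. Place as right child of 8.
Insert 43: 43 > 33 → go right. Place as right child of 33.
Insert 40: 40 > 33 → go right; 40 < 43 → go left. Place as left child of 43.
Insert 37: 37 > 33 → go right; 37 < 43 → go left; 37 < 40 → go left. Place as left child of 40.
Insert 19: 19 < 33 → go left; 19 > 7 → go right; 19 > 8 → go right; 19 > 11 → go right. Place as right child of 11.
Insert 23: 23 < 33 → go left; 23 > 7 → go right; 23 > 8 → go right; 23 > 11 → go right; 23 > 19 → go right. Place as right child of 19.
Insert 25: 25 < 33 → go left; 25 > 7 → go right; 25 > 8 → go right; 25 > 11 → go right; 25 > 19 → go right; 25 > 23 → go right. Place as right child of 23.
Insert 12: 12 < 33 → go left; 12 > 7 → go right; 12 > 8 → go right; 12 > 11 → go right; 12 < 19 → go left. Place as left child of 19.
Insert 36: 36 > 33 → go right; 36 < 43 → go left; 36 < 40 → go left; 36 < 37 → go left. Place as left child of 37.
Insert 16: 16 < 33 → go left; 16 > 7 → go right; 16 > 8 → go right; 16 > 11 → go right; 16 < 19 → go left; 16 > 12 → go right. Place as right child of 12.
Insert 39: 39 > 33 → go right; 39 < 43 → go left; 39 < 40 → go left; 39 > 37 → go right. Place as right child of 37.
Insert 15: 15 < 33 → go left; 15 > 7 → go right; 15 > 8 → go right; 15 > 11 → go right; 15 < 19 → go left; 15 > 12 → go right; 15 < 16 → go left. Place as left child of 16.
Insert 2: 2 < 33 → go left; 2 < 7 → go left. Place as left child of 7.

Path to 2: 33 → 7 → 2
Path to 15: 33 → 7 → 8 → 11 → 19 → 12 → 16 → 15
The paths share a prefix ending at 7, then split left and right.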